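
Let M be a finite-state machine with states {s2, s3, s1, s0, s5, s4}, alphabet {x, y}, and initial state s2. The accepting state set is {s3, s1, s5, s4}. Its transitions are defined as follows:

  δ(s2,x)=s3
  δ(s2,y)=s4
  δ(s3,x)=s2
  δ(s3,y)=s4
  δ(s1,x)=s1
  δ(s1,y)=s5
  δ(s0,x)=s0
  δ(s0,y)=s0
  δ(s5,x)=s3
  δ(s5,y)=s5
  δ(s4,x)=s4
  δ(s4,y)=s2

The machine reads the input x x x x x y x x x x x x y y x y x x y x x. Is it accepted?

Yes

start at s2
read 'x': s2 → s3
read 'x': s3 → s2
read 'x': s2 → s3
read 'x': s3 → s2
read 'x': s2 → s3
read 'y': s3 → s4
read 'x': s4 → s4
read 'x': s4 → s4
read 'x': s4 → s4
read 'x': s4 → s4
read 'x': s4 → s4
read 'x': s4 → s4
read 'y': s4 → s2
read 'y': s2 → s4
read 'x': s4 → s4
read 'y': s4 → s2
read 'x': s2 → s3
read 'x': s3 → s2
read 'y': s2 → s4
read 'x': s4 → s4
read 'x': s4 → s4
End state s4 is accepting.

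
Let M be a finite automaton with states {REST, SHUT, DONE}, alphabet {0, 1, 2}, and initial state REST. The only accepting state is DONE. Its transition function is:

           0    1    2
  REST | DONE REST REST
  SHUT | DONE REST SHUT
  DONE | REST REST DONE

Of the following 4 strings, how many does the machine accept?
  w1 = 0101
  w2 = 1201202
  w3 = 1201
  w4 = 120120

2

w1:
  start at REST
  read '0': REST → DONE
  read '1': DONE → REST
  read '0': REST → DONE
  read '1': DONE → REST
  end REST, rejected
w2:
  start at REST
  read '1': REST → REST
  read '2': REST → REST
  read '0': REST → DONE
  read '1': DONE → REST
  read '2': REST → REST
  read '0': REST → DONE
  read '2': DONE → DONE
  end DONE, accepted
w3:
  start at REST
  read '1': REST → REST
  read '2': REST → REST
  read '0': REST → DONE
  read '1': DONE → REST
  end REST, rejected
w4:
  start at REST
  read '1': REST → REST
  read '2': REST → REST
  read '0': REST → DONE
  read '1': DONE → REST
  read '2': REST → REST
  read '0': REST → DONE
  end DONE, accepted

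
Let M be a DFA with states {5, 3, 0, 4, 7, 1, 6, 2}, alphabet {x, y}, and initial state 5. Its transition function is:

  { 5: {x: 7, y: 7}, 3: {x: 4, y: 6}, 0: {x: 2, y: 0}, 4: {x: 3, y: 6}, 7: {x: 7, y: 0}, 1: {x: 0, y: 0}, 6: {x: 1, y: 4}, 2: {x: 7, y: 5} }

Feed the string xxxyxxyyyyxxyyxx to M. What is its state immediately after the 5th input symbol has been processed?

Trace: 5 -x-> 7 -x-> 7 -x-> 7 -y-> 0 -x-> 2
After 5 symbols: 2.

2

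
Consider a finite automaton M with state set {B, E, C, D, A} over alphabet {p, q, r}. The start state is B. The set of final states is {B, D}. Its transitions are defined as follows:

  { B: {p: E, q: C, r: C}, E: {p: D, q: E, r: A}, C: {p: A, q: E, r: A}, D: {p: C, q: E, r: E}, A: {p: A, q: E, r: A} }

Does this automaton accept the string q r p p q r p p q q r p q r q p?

Yes

Trace: B -q-> C -r-> A -p-> A -p-> A -q-> E -r-> A -p-> A -p-> A -q-> E -q-> E -r-> A -p-> A -q-> E -r-> A -q-> E -p-> D
End state D is accepting.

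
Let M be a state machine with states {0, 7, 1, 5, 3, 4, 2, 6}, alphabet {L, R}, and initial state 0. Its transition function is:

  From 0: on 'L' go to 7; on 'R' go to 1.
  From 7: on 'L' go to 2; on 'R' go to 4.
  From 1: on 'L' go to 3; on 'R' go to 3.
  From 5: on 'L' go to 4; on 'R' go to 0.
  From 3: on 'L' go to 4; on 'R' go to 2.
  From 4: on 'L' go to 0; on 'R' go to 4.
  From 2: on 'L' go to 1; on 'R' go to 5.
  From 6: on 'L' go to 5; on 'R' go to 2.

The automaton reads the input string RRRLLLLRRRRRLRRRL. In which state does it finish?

0

0 → 1 → 3 → 2 → 1 → 3 → 4 → 0 → 1 → 3 → 2 → 5 → 0 → 7 → 4 → 4 → 4 → 0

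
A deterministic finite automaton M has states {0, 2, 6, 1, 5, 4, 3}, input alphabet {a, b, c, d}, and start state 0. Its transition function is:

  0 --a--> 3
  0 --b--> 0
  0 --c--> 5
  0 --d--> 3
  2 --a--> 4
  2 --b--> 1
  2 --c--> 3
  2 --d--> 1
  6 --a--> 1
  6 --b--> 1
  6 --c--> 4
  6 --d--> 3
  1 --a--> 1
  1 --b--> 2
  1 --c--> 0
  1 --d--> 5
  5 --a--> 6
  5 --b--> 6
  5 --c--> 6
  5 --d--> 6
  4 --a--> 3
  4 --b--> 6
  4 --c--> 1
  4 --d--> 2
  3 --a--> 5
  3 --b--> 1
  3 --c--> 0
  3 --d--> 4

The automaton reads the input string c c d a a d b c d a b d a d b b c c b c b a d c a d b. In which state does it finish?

Trace: 0 -c-> 5 -c-> 6 -d-> 3 -a-> 5 -a-> 6 -d-> 3 -b-> 1 -c-> 0 -d-> 3 -a-> 5 -b-> 6 -d-> 3 -a-> 5 -d-> 6 -b-> 1 -b-> 2 -c-> 3 -c-> 0 -b-> 0 -c-> 5 -b-> 6 -a-> 1 -d-> 5 -c-> 6 -a-> 1 -d-> 5 -b-> 6

6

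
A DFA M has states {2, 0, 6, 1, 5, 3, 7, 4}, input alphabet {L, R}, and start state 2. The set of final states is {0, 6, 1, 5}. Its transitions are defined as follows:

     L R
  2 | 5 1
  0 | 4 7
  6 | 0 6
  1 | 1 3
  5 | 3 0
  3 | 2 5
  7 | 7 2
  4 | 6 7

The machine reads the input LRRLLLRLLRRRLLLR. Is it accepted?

No

Trace: 2 -L-> 5 -R-> 0 -R-> 7 -L-> 7 -L-> 7 -L-> 7 -R-> 2 -L-> 5 -L-> 3 -R-> 5 -R-> 0 -R-> 7 -L-> 7 -L-> 7 -L-> 7 -R-> 2
End state 2 is not accepting.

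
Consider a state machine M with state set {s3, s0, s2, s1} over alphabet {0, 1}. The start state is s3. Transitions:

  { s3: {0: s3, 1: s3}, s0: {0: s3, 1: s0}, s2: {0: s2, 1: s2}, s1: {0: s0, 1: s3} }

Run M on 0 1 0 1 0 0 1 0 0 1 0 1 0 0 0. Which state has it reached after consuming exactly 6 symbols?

s3

start at s3
read '0': s3 → s3
read '1': s3 → s3
read '0': s3 → s3
read '1': s3 → s3
read '0': s3 → s3
read '0': s3 → s3
After 6 symbols: s3.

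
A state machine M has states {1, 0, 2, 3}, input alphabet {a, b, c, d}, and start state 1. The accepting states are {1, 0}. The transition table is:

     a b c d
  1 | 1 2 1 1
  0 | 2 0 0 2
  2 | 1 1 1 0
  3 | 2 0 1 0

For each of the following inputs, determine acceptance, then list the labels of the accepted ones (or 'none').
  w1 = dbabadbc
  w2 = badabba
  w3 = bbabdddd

w1:
  start at 1
  read 'd': 1 → 1
  read 'b': 1 → 2
  read 'a': 2 → 1
  read 'b': 1 → 2
  read 'a': 2 → 1
  read 'd': 1 → 1
  read 'b': 1 → 2
  read 'c': 2 → 1
  end 1, accepted
w2:
  start at 1
  read 'b': 1 → 2
  read 'a': 2 → 1
  read 'd': 1 → 1
  read 'a': 1 → 1
  read 'b': 1 → 2
  read 'b': 2 → 1
  read 'a': 1 → 1
  end 1, accepted
w3:
  start at 1
  read 'b': 1 → 2
  read 'b': 2 → 1
  read 'a': 1 → 1
  read 'b': 1 → 2
  read 'd': 2 → 0
  read 'd': 0 → 2
  read 'd': 2 → 0
  read 'd': 0 → 2
  end 2, rejected

w1, w2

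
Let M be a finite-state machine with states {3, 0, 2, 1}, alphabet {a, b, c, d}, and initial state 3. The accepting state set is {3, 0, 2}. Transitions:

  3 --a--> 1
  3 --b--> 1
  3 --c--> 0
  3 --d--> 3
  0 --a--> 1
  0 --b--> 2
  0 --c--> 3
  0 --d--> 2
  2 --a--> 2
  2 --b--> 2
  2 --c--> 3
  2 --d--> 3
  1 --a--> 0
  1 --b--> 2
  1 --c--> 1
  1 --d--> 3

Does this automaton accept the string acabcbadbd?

Yes

Trace: 3 -a-> 1 -c-> 1 -a-> 0 -b-> 2 -c-> 3 -b-> 1 -a-> 0 -d-> 2 -b-> 2 -d-> 3
End state 3 is accepting.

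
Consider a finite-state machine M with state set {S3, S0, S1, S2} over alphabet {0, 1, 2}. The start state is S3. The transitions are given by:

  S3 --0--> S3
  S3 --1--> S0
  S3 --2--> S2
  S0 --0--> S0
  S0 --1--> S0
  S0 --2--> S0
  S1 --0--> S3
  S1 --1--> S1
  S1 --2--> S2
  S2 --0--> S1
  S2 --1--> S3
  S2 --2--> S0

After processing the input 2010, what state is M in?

S3 → S2 → S1 → S1 → S3

S3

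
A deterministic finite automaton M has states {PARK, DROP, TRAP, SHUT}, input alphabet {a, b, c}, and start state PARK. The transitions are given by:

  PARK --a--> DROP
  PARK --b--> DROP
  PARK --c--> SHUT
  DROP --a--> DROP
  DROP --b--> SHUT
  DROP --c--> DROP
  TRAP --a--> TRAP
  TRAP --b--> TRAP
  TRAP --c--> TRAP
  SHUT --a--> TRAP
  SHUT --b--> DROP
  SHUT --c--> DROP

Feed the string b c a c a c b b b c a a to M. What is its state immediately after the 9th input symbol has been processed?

Trace: PARK -b-> DROP -c-> DROP -a-> DROP -c-> DROP -a-> DROP -c-> DROP -b-> SHUT -b-> DROP -b-> SHUT
After 9 symbols: SHUT.

SHUT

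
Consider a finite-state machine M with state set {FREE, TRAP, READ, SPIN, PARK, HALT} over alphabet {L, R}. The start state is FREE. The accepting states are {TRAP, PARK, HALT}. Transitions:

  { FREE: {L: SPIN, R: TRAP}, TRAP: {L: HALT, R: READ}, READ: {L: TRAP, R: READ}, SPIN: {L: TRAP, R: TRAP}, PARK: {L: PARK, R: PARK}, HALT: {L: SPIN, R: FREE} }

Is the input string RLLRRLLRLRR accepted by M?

Trace: FREE -R-> TRAP -L-> HALT -L-> SPIN -R-> TRAP -R-> READ -L-> TRAP -L-> HALT -R-> FREE -L-> SPIN -R-> TRAP -R-> READ
End state READ is not accepting.

No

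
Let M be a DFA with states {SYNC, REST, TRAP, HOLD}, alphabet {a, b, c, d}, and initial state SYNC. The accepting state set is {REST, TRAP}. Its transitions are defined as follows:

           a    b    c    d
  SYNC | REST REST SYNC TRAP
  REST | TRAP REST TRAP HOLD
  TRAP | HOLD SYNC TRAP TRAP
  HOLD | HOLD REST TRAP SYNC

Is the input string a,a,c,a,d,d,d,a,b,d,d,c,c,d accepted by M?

Yes

start at SYNC
read 'a': SYNC → REST
read 'a': REST → TRAP
read 'c': TRAP → TRAP
read 'a': TRAP → HOLD
read 'd': HOLD → SYNC
read 'd': SYNC → TRAP
read 'd': TRAP → TRAP
read 'a': TRAP → HOLD
read 'b': HOLD → REST
read 'd': REST → HOLD
read 'd': HOLD → SYNC
read 'c': SYNC → SYNC
read 'c': SYNC → SYNC
read 'd': SYNC → TRAP
End state TRAP is accepting.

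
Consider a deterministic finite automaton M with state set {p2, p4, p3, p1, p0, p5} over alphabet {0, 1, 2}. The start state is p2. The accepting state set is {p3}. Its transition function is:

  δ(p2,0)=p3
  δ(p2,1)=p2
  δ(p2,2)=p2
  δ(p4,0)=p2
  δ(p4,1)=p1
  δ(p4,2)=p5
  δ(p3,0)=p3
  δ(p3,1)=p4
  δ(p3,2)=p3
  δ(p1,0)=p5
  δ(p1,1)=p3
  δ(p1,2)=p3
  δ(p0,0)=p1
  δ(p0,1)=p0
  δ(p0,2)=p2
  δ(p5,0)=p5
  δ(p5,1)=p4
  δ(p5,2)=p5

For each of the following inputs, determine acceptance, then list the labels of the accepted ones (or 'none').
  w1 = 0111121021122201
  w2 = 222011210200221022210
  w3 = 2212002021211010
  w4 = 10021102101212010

w1: Trace: p2 -0-> p3 -1-> p4 -1-> p1 -1-> p3 -1-> p4 -2-> p5 -1-> p4 -0-> p2 -2-> p2 -1-> p2 -1-> p2 -2-> p2 -2-> p2 -2-> p2 -0-> p3 -1-> p4  → end p4, rejected
w2: Trace: p2 -2-> p2 -2-> p2 -2-> p2 -0-> p3 -1-> p4 -1-> p1 -2-> p3 -1-> p4 -0-> p2 -2-> p2 -0-> p3 -0-> p3 -2-> p3 -2-> p3 -1-> p4 -0-> p2 -2-> p2 -2-> p2 -2-> p2 -1-> p2 -0-> p3  → end p3, accepted
w3: Trace: p2 -2-> p2 -2-> p2 -1-> p2 -2-> p2 -0-> p3 -0-> p3 -2-> p3 -0-> p3 -2-> p3 -1-> p4 -2-> p5 -1-> p4 -1-> p1 -0-> p5 -1-> p4 -0-> p2  → end p2, rejected
w4: Trace: p2 -1-> p2 -0-> p3 -0-> p3 -2-> p3 -1-> p4 -1-> p1 -0-> p5 -2-> p5 -1-> p4 -0-> p2 -1-> p2 -2-> p2 -1-> p2 -2-> p2 -0-> p3 -1-> p4 -0-> p2  → end p2, rejected

w2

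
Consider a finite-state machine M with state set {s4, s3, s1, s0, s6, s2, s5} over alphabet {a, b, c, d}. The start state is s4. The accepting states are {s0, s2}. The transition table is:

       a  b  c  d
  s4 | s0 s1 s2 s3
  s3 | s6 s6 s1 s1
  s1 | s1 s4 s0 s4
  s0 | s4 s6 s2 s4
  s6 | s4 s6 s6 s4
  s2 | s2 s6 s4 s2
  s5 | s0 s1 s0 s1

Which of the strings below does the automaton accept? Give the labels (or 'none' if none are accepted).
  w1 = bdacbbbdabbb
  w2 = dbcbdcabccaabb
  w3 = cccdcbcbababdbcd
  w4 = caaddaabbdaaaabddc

none

w1: Trace: s4 -b-> s1 -d-> s4 -a-> s0 -c-> s2 -b-> s6 -b-> s6 -b-> s6 -d-> s4 -a-> s0 -b-> s6 -b-> s6 -b-> s6  → end s6, rejected
w2: Trace: s4 -d-> s3 -b-> s6 -c-> s6 -b-> s6 -d-> s4 -c-> s2 -a-> s2 -b-> s6 -c-> s6 -c-> s6 -a-> s4 -a-> s0 -b-> s6 -b-> s6  → end s6, rejected
w3: Trace: s4 -c-> s2 -c-> s4 -c-> s2 -d-> s2 -c-> s4 -b-> s1 -c-> s0 -b-> s6 -a-> s4 -b-> s1 -a-> s1 -b-> s4 -d-> s3 -b-> s6 -c-> s6 -d-> s4  → end s4, rejected
w4: Trace: s4 -c-> s2 -a-> s2 -a-> s2 -d-> s2 -d-> s2 -a-> s2 -a-> s2 -b-> s6 -b-> s6 -d-> s4 -a-> s0 -a-> s4 -a-> s0 -a-> s4 -b-> s1 -d-> s4 -d-> s3 -c-> s1  → end s1, rejected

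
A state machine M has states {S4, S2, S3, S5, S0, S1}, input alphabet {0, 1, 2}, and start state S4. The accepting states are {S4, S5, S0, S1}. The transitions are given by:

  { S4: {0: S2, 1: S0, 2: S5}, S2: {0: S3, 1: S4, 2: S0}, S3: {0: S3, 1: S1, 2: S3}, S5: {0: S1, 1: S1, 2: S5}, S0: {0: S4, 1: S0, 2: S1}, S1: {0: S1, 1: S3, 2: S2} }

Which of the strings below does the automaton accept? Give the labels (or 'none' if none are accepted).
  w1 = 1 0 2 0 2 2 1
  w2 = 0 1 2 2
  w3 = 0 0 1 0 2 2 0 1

w1, w2, w3

w1:
  start at S4
  read '1': S4 → S0
  read '0': S0 → S4
  read '2': S4 → S5
  read '0': S5 → S1
  read '2': S1 → S2
  read '2': S2 → S0
  read '1': S0 → S0
  end S0, accepted
w2:
  start at S4
  read '0': S4 → S2
  read '1': S2 → S4
  read '2': S4 → S5
  read '2': S5 → S5
  end S5, accepted
w3:
  start at S4
  read '0': S4 → S2
  read '0': S2 → S3
  read '1': S3 → S1
  read '0': S1 → S1
  read '2': S1 → S2
  read '2': S2 → S0
  read '0': S0 → S4
  read '1': S4 → S0
  end S0, accepted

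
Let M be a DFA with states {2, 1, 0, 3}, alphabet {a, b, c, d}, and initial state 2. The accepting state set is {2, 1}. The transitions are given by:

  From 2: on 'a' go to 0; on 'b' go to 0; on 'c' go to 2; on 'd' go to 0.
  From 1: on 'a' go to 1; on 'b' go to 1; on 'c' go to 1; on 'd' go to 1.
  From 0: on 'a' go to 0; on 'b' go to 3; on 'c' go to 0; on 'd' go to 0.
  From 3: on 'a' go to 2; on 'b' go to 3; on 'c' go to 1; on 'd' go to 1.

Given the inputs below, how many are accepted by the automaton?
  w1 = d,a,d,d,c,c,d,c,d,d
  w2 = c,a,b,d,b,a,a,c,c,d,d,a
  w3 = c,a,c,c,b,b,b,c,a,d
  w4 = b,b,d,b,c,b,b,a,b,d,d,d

3

w1:
  start at 2
  read 'd': 2 → 0
  read 'a': 0 → 0
  read 'd': 0 → 0
  read 'd': 0 → 0
  read 'c': 0 → 0
  read 'c': 0 → 0
  read 'd': 0 → 0
  read 'c': 0 → 0
  read 'd': 0 → 0
  read 'd': 0 → 0
  end 0, rejected
w2:
  start at 2
  read 'c': 2 → 2
  read 'a': 2 → 0
  read 'b': 0 → 3
  read 'd': 3 → 1
  read 'b': 1 → 1
  read 'a': 1 → 1
  read 'a': 1 → 1
  read 'c': 1 → 1
  read 'c': 1 → 1
  read 'd': 1 → 1
  read 'd': 1 → 1
  read 'a': 1 → 1
  end 1, accepted
w3:
  start at 2
  read 'c': 2 → 2
  read 'a': 2 → 0
  read 'c': 0 → 0
  read 'c': 0 → 0
  read 'b': 0 → 3
  read 'b': 3 → 3
  read 'b': 3 → 3
  read 'c': 3 → 1
  read 'a': 1 → 1
  read 'd': 1 → 1
  end 1, accepted
w4:
  start at 2
  read 'b': 2 → 0
  read 'b': 0 → 3
  read 'd': 3 → 1
  read 'b': 1 → 1
  read 'c': 1 → 1
  read 'b': 1 → 1
  read 'b': 1 → 1
  read 'a': 1 → 1
  read 'b': 1 → 1
  read 'd': 1 → 1
  read 'd': 1 → 1
  read 'd': 1 → 1
  end 1, accepted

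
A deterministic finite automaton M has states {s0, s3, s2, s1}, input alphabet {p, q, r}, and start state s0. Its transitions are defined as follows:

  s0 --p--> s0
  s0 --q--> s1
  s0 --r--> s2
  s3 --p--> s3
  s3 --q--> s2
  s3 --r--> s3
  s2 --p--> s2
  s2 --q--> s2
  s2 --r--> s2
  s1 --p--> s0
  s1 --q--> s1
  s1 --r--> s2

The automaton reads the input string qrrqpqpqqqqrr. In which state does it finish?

start at s0
read 'q': s0 → s1
read 'r': s1 → s2
read 'r': s2 → s2
read 'q': s2 → s2
read 'p': s2 → s2
read 'q': s2 → s2
read 'p': s2 → s2
read 'q': s2 → s2
read 'q': s2 → s2
read 'q': s2 → s2
read 'q': s2 → s2
read 'r': s2 → s2
read 'r': s2 → s2

s2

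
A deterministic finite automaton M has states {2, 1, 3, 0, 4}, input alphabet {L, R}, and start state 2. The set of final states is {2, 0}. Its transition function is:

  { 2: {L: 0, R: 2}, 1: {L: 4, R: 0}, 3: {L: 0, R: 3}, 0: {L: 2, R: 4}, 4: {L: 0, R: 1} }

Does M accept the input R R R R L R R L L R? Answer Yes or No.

No

Trace: 2 -R-> 2 -R-> 2 -R-> 2 -R-> 2 -L-> 0 -R-> 4 -R-> 1 -L-> 4 -L-> 0 -R-> 4
End state 4 is not accepting.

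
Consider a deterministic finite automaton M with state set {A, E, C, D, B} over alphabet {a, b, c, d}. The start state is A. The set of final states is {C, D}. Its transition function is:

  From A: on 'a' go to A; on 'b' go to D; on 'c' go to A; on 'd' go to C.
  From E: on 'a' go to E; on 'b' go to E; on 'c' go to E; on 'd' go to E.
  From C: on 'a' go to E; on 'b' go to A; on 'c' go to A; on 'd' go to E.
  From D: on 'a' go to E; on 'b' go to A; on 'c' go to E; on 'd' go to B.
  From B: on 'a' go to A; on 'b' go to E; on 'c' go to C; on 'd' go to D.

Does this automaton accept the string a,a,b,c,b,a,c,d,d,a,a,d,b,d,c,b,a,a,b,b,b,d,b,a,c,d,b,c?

No

Trace: A -a-> A -a-> A -b-> D -c-> E -b-> E -a-> E -c-> E -d-> E -d-> E -a-> E -a-> E -d-> E -b-> E -d-> E -c-> E -b-> E -a-> E -a-> E -b-> E -b-> E -b-> E -d-> E -b-> E -a-> E -c-> E -d-> E -b-> E -c-> E
End state E is not accepting.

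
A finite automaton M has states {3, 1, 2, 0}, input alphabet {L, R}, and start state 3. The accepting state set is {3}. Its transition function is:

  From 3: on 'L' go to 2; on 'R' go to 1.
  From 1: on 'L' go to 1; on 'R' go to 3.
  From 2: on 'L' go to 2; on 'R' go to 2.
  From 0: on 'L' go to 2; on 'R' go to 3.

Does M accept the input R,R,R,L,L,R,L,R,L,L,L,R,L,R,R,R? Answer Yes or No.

No

Trace: 3 -R-> 1 -R-> 3 -R-> 1 -L-> 1 -L-> 1 -R-> 3 -L-> 2 -R-> 2 -L-> 2 -L-> 2 -L-> 2 -R-> 2 -L-> 2 -R-> 2 -R-> 2 -R-> 2
End state 2 is not accepting.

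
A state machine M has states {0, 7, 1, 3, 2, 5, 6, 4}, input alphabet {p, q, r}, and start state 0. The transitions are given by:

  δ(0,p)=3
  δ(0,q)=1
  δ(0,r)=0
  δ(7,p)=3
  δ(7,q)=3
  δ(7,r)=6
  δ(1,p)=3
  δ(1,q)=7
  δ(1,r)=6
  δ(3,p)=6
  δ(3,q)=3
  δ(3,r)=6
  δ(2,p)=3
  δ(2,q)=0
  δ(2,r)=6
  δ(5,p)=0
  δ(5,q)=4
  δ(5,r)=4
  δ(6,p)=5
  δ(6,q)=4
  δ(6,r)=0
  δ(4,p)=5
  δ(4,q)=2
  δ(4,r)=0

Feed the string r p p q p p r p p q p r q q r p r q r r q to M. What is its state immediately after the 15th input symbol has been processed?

0

Trace: 0 -r-> 0 -p-> 3 -p-> 6 -q-> 4 -p-> 5 -p-> 0 -r-> 0 -p-> 3 -p-> 6 -q-> 4 -p-> 5 -r-> 4 -q-> 2 -q-> 0 -r-> 0
After 15 symbols: 0.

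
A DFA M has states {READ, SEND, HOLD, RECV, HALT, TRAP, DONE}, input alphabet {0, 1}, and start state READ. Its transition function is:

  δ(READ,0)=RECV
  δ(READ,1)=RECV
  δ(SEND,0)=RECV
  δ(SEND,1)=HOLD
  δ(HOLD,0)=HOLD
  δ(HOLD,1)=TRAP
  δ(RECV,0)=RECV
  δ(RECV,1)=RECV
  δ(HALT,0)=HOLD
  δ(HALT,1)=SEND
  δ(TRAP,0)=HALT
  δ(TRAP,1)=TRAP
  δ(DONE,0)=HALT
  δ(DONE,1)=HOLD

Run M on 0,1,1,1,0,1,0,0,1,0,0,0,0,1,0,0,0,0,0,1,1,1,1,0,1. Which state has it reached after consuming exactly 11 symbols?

start at READ
read '0': READ → RECV
read '1': RECV → RECV
read '1': RECV → RECV
read '1': RECV → RECV
read '0': RECV → RECV
read '1': RECV → RECV
read '0': RECV → RECV
read '0': RECV → RECV
read '1': RECV → RECV
read '0': RECV → RECV
read '0': RECV → RECV
After 11 symbols: RECV.

RECV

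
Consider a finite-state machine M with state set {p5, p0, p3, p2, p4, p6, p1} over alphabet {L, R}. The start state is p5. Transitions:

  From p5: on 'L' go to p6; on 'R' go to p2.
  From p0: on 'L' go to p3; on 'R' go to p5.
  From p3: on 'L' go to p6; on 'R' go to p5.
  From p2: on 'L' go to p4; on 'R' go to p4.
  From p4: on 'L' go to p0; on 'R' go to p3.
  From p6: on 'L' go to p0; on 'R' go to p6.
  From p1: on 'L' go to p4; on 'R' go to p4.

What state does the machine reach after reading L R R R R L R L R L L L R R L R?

p5

p5 → p6 → p6 → p6 → p6 → p6 → p0 → p5 → p6 → p6 → p0 → p3 → p6 → p6 → p6 → p0 → p5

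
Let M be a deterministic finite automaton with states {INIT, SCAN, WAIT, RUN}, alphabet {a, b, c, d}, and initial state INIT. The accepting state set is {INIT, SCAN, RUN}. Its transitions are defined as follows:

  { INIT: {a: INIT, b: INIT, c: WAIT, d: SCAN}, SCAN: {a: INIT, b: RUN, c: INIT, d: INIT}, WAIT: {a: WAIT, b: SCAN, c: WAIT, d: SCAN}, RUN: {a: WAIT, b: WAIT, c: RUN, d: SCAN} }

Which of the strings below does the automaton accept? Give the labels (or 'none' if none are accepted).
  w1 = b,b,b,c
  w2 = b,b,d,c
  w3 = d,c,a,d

w1:
  start at INIT
  read 'b': INIT → INIT
  read 'b': INIT → INIT
  read 'b': INIT → INIT
  read 'c': INIT → WAIT
  end WAIT, rejected
w2:
  start at INIT
  read 'b': INIT → INIT
  read 'b': INIT → INIT
  read 'd': INIT → SCAN
  read 'c': SCAN → INIT
  end INIT, accepted
w3:
  start at INIT
  read 'd': INIT → SCAN
  read 'c': SCAN → INIT
  read 'a': INIT → INIT
  read 'd': INIT → SCAN
  end SCAN, accepted

w2, w3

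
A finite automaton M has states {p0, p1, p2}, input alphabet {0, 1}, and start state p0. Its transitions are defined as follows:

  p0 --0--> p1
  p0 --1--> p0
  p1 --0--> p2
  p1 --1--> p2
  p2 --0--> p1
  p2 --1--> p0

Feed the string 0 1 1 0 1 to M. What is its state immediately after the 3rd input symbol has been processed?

p0 → p1 → p2 → p0
After 3 symbols: p0.

p0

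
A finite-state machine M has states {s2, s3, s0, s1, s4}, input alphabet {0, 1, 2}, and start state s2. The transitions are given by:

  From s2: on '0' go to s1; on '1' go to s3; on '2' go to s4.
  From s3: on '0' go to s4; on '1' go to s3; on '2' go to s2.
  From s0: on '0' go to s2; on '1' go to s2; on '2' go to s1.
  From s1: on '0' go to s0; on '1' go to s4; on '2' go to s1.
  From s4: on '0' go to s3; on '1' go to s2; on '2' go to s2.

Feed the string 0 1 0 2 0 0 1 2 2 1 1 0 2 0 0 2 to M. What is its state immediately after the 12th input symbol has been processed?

start at s2
read '0': s2 → s1
read '1': s1 → s4
read '0': s4 → s3
read '2': s3 → s2
read '0': s2 → s1
read '0': s1 → s0
read '1': s0 → s2
read '2': s2 → s4
read '2': s4 → s2
read '1': s2 → s3
read '1': s3 → s3
read '0': s3 → s4
After 12 symbols: s4.

s4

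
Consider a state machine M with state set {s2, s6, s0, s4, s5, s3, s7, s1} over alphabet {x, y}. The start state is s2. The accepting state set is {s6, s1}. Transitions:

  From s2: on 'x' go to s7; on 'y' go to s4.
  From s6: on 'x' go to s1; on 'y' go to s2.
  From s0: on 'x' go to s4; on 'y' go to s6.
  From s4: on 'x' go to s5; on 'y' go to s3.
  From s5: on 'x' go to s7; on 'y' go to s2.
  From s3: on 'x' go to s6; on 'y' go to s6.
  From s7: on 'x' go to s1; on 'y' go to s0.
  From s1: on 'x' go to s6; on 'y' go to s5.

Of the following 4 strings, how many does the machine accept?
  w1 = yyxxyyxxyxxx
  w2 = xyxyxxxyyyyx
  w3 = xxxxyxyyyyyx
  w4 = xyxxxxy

w1:
  start at s2
  read 'y': s2 → s4
  read 'y': s4 → s3
  read 'x': s3 → s6
  read 'x': s6 → s1
  read 'y': s1 → s5
  read 'y': s5 → s2
  read 'x': s2 → s7
  read 'x': s7 → s1
  read 'y': s1 → s5
  read 'x': s5 → s7
  read 'x': s7 → s1
  read 'x': s1 → s6
  end s6, accepted
w2:
  start at s2
  read 'x': s2 → s7
  read 'y': s7 → s0
  read 'x': s0 → s4
  read 'y': s4 → s3
  read 'x': s3 → s6
  read 'x': s6 → s1
  read 'x': s1 → s6
  read 'y': s6 → s2
  read 'y': s2 → s4
  read 'y': s4 → s3
  read 'y': s3 → s6
  read 'x': s6 → s1
  end s1, accepted
w3:
  start at s2
  read 'x': s2 → s7
  read 'x': s7 → s1
  read 'x': s1 → s6
  read 'x': s6 → s1
  read 'y': s1 → s5
  read 'x': s5 → s7
  read 'y': s7 → s0
  read 'y': s0 → s6
  read 'y': s6 → s2
  read 'y': s2 → s4
  read 'y': s4 → s3
  read 'x': s3 → s6
  end s6, accepted
w4:
  start at s2
  read 'x': s2 → s7
  read 'y': s7 → s0
  read 'x': s0 → s4
  read 'x': s4 → s5
  read 'x': s5 → s7
  read 'x': s7 → s1
  read 'y': s1 → s5
  end s5, rejected

3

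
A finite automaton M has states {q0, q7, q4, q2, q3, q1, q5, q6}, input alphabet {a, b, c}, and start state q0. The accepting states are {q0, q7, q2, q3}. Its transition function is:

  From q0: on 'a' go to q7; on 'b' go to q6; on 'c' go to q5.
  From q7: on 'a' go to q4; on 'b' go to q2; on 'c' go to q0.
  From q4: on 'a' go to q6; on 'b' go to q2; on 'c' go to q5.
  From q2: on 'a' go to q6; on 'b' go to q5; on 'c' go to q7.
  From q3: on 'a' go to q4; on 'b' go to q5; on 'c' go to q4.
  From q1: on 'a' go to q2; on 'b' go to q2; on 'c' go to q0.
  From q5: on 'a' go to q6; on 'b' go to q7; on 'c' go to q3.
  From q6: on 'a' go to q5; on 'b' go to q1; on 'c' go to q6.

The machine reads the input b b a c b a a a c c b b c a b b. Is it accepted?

start at q0
read 'b': q0 → q6
read 'b': q6 → q1
read 'a': q1 → q2
read 'c': q2 → q7
read 'b': q7 → q2
read 'a': q2 → q6
read 'a': q6 → q5
read 'a': q5 → q6
read 'c': q6 → q6
read 'c': q6 → q6
read 'b': q6 → q1
read 'b': q1 → q2
read 'c': q2 → q7
read 'a': q7 → q4
read 'b': q4 → q2
read 'b': q2 → q5
End state q5 is not accepting.

No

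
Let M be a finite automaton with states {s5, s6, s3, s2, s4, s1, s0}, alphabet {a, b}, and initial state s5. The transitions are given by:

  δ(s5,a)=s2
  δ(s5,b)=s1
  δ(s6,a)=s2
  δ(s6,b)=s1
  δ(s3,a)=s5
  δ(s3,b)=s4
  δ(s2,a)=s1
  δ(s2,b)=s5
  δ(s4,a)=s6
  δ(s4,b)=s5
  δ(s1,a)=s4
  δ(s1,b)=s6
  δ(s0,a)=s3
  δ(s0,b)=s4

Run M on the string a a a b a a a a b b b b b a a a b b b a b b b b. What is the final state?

Trace: s5 -a-> s2 -a-> s1 -a-> s4 -b-> s5 -a-> s2 -a-> s1 -a-> s4 -a-> s6 -b-> s1 -b-> s6 -b-> s1 -b-> s6 -b-> s1 -a-> s4 -a-> s6 -a-> s2 -b-> s5 -b-> s1 -b-> s6 -a-> s2 -b-> s5 -b-> s1 -b-> s6 -b-> s1

s1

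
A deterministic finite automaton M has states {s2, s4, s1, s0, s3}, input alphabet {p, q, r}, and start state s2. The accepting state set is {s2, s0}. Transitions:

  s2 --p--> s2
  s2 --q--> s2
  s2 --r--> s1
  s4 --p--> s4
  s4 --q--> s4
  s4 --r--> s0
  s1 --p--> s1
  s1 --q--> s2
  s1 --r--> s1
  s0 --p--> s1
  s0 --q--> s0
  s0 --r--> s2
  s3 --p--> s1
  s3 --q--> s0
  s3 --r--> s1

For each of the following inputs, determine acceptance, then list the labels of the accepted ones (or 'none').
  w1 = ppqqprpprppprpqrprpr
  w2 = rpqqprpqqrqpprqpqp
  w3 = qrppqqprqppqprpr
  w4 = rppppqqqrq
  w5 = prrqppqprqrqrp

w1: s2 → s2 → s2 → s2 → s2 → s2 → s1 → s1 → s1 → s1 → s1 → s1 → s1 → s1 → s1 → s2 → s1 → s1 → s1 → s1 → s1  → end s1, rejected
w2: s2 → s1 → s1 → s2 → s2 → s2 → s1 → s1 → s2 → s2 → s1 → s2 → s2 → s2 → s1 → s2 → s2 → s2 → s2  → end s2, accepted
w3: s2 → s2 → s1 → s1 → s1 → s2 → s2 → s2 → s1 → s2 → s2 → s2 → s2 → s2 → s1 → s1 → s1  → end s1, rejected
w4: s2 → s1 → s1 → s1 → s1 → s1 → s2 → s2 → s2 → s1 → s2  → end s2, accepted
w5: s2 → s2 → s1 → s1 → s2 → s2 → s2 → s2 → s2 → s1 → s2 → s1 → s2 → s1 → s1  → end s1, rejected

w2, w4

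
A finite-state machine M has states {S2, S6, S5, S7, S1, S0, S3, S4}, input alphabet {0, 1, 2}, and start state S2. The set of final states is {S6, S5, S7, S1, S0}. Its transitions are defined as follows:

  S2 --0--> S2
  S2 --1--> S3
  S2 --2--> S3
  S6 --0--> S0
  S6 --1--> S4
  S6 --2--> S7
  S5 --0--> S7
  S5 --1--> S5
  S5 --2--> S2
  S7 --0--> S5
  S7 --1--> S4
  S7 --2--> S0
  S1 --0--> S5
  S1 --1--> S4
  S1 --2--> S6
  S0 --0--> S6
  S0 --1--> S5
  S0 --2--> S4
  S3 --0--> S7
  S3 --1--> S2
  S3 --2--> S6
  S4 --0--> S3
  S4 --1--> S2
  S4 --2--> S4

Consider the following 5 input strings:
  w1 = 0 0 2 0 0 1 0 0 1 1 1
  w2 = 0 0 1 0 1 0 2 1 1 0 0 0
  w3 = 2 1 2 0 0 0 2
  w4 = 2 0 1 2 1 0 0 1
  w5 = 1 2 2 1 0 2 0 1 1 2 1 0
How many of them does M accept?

w1: S2 → S2 → S2 → S3 → S7 → S5 → S5 → S7 → S5 → S5 → S5 → S5  → end S5, accepted
w2: S2 → S2 → S2 → S3 → S7 → S4 → S3 → S6 → S4 → S2 → S2 → S2 → S2  → end S2, rejected
w3: S2 → S3 → S2 → S3 → S7 → S5 → S7 → S0  → end S0, accepted
w4: S2 → S3 → S7 → S4 → S4 → S2 → S2 → S2 → S3  → end S3, rejected
w5: S2 → S3 → S6 → S7 → S4 → S3 → S6 → S0 → S5 → S5 → S2 → S3 → S7  → end S7, accepted

3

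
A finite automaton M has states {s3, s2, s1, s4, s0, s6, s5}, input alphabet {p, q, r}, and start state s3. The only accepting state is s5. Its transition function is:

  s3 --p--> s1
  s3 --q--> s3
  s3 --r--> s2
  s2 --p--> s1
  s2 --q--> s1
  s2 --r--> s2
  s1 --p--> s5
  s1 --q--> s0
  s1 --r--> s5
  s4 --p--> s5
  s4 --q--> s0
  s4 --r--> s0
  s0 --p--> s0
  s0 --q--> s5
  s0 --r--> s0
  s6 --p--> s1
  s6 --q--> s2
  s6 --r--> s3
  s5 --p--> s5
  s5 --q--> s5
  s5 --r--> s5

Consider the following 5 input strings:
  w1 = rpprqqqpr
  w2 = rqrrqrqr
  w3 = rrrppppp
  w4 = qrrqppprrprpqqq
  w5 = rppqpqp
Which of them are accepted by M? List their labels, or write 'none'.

w1, w2, w3, w4, w5

w1:
  start at s3
  read 'r': s3 → s2
  read 'p': s2 → s1
  read 'p': s1 → s5
  read 'r': s5 → s5
  read 'q': s5 → s5
  read 'q': s5 → s5
  read 'q': s5 → s5
  read 'p': s5 → s5
  read 'r': s5 → s5
  end s5, accepted
w2:
  start at s3
  read 'r': s3 → s2
  read 'q': s2 → s1
  read 'r': s1 → s5
  read 'r': s5 → s5
  read 'q': s5 → s5
  read 'r': s5 → s5
  read 'q': s5 → s5
  read 'r': s5 → s5
  end s5, accepted
w3:
  start at s3
  read 'r': s3 → s2
  read 'r': s2 → s2
  read 'r': s2 → s2
  read 'p': s2 → s1
  read 'p': s1 → s5
  read 'p': s5 → s5
  read 'p': s5 → s5
  read 'p': s5 → s5
  end s5, accepted
w4:
  start at s3
  read 'q': s3 → s3
  read 'r': s3 → s2
  read 'r': s2 → s2
  read 'q': s2 → s1
  read 'p': s1 → s5
  read 'p': s5 → s5
  read 'p': s5 → s5
  read 'r': s5 → s5
  read 'r': s5 → s5
  read 'p': s5 → s5
  read 'r': s5 → s5
  read 'p': s5 → s5
  read 'q': s5 → s5
  read 'q': s5 → s5
  read 'q': s5 → s5
  end s5, accepted
w5:
  start at s3
  read 'r': s3 → s2
  read 'p': s2 → s1
  read 'p': s1 → s5
  read 'q': s5 → s5
  read 'p': s5 → s5
  read 'q': s5 → s5
  read 'p': s5 → s5
  end s5, accepted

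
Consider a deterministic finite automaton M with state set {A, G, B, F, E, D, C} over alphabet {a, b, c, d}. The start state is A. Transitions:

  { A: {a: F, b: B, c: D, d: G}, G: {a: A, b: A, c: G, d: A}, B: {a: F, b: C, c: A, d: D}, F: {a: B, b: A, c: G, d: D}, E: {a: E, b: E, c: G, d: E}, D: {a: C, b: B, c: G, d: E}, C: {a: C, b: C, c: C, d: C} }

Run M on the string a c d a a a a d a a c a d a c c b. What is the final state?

C

A → F → G → A → F → B → F → B → D → C → C → C → C → C → C → C → C → C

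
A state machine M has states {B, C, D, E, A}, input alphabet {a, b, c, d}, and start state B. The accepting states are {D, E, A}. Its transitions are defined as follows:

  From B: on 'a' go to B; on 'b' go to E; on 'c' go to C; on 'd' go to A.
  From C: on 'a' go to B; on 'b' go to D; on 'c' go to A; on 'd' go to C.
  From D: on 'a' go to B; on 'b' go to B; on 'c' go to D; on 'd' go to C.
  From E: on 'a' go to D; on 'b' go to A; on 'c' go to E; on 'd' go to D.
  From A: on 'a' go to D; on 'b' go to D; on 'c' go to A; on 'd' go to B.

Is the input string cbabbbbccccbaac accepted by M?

No

B → C → D → B → E → A → D → B → C → A → A → A → D → B → B → C
End state C is not accepting.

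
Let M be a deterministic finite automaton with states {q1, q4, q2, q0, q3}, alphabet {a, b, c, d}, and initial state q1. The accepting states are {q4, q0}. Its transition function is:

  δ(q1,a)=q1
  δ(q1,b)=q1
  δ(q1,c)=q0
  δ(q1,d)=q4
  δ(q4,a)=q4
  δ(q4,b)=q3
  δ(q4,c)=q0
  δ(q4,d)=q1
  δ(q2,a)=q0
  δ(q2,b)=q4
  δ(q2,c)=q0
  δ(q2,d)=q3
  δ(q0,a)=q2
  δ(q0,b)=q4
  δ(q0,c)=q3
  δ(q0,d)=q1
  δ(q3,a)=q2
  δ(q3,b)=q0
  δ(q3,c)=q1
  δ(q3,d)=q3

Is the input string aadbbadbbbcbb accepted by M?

Trace: q1 -a-> q1 -a-> q1 -d-> q4 -b-> q3 -b-> q0 -a-> q2 -d-> q3 -b-> q0 -b-> q4 -b-> q3 -c-> q1 -b-> q1 -b-> q1
End state q1 is not accepting.

No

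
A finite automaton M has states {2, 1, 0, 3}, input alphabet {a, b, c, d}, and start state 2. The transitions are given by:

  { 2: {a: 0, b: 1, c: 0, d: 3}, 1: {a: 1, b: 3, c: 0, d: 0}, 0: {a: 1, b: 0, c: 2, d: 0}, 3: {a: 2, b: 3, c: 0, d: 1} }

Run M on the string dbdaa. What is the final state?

1

start at 2
read 'd': 2 → 3
read 'b': 3 → 3
read 'd': 3 → 1
read 'a': 1 → 1
read 'a': 1 → 1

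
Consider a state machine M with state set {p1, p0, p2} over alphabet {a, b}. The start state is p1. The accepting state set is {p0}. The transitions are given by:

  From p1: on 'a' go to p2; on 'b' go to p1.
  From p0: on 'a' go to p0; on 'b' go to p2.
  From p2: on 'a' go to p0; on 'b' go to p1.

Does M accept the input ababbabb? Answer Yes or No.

p1 → p2 → p1 → p2 → p1 → p1 → p2 → p1 → p1
End state p1 is not accepting.

No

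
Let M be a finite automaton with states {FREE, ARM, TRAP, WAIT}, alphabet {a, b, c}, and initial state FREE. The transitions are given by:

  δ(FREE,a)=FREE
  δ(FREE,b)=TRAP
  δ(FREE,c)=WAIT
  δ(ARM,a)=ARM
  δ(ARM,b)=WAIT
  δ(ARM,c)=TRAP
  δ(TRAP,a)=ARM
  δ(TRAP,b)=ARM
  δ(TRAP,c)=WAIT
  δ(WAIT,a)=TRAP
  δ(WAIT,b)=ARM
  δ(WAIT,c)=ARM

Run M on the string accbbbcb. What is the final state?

FREE → FREE → WAIT → ARM → WAIT → ARM → WAIT → ARM → WAIT

WAIT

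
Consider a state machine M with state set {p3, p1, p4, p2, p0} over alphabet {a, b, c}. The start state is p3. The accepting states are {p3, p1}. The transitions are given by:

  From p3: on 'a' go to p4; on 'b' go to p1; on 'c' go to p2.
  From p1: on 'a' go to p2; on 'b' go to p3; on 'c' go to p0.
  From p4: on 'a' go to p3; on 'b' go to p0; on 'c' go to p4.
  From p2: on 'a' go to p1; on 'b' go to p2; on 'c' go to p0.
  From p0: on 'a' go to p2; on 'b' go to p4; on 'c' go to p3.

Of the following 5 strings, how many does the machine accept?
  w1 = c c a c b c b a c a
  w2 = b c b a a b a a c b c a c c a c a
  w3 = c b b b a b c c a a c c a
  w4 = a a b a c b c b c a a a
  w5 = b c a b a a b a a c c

w1: p3 → p2 → p0 → p2 → p0 → p4 → p4 → p0 → p2 → p0 → p2  → end p2, rejected
w2: p3 → p1 → p0 → p4 → p3 → p4 → p0 → p2 → p1 → p0 → p4 → p4 → p3 → p2 → p0 → p2 → p0 → p2  → end p2, rejected
w3: p3 → p2 → p2 → p2 → p2 → p1 → p3 → p2 → p0 → p2 → p1 → p0 → p3 → p4  → end p4, rejected
w4: p3 → p4 → p3 → p1 → p2 → p0 → p4 → p4 → p0 → p3 → p4 → p3 → p4  → end p4, rejected
w5: p3 → p1 → p0 → p2 → p2 → p1 → p2 → p2 → p1 → p2 → p0 → p3  → end p3, accepted

1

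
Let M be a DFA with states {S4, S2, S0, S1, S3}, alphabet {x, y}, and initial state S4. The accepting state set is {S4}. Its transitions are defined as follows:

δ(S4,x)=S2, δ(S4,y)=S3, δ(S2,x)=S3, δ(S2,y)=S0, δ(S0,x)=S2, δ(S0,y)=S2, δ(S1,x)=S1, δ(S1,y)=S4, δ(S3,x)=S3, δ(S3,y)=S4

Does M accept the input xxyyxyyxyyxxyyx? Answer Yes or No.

No

Trace: S4 -x-> S2 -x-> S3 -y-> S4 -y-> S3 -x-> S3 -y-> S4 -y-> S3 -x-> S3 -y-> S4 -y-> S3 -x-> S3 -x-> S3 -y-> S4 -y-> S3 -x-> S3
End state S3 is not accepting.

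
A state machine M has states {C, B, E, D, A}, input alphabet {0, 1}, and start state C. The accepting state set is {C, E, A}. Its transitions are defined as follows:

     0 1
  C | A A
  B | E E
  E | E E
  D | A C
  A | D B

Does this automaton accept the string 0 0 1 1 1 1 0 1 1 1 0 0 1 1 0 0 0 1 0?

Yes

Trace: C -0-> A -0-> D -1-> C -1-> A -1-> B -1-> E -0-> E -1-> E -1-> E -1-> E -0-> E -0-> E -1-> E -1-> E -0-> E -0-> E -0-> E -1-> E -0-> E
End state E is accepting.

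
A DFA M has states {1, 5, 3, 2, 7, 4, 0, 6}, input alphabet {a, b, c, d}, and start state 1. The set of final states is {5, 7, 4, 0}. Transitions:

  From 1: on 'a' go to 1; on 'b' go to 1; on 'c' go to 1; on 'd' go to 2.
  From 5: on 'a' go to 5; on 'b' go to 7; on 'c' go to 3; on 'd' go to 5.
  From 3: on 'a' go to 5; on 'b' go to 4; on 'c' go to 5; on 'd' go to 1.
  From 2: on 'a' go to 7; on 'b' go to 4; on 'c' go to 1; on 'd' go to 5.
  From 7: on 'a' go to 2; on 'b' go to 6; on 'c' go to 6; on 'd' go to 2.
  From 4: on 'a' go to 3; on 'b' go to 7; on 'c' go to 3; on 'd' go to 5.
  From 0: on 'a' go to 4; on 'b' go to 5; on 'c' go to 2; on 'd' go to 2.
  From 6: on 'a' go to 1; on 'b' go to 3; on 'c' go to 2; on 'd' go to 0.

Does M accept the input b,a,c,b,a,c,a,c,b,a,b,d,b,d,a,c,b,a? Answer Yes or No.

start at 1
read 'b': 1 → 1
read 'a': 1 → 1
read 'c': 1 → 1
read 'b': 1 → 1
read 'a': 1 → 1
read 'c': 1 → 1
read 'a': 1 → 1
read 'c': 1 → 1
read 'b': 1 → 1
read 'a': 1 → 1
read 'b': 1 → 1
read 'd': 1 → 2
read 'b': 2 → 4
read 'd': 4 → 5
read 'a': 5 → 5
read 'c': 5 → 3
read 'b': 3 → 4
read 'a': 4 → 3
End state 3 is not accepting.

No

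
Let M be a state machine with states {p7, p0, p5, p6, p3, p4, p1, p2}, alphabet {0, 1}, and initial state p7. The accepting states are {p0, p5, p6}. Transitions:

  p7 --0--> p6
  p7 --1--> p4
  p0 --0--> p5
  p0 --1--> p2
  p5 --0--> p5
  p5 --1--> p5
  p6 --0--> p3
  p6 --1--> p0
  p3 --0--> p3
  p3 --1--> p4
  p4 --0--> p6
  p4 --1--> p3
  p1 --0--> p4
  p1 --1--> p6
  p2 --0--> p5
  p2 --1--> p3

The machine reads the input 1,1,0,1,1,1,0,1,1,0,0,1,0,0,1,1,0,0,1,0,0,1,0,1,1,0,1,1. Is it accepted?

start at p7
read '1': p7 → p4
read '1': p4 → p3
read '0': p3 → p3
read '1': p3 → p4
read '1': p4 → p3
read '1': p3 → p4
read '0': p4 → p6
read '1': p6 → p0
read '1': p0 → p2
read '0': p2 → p5
read '0': p5 → p5
read '1': p5 → p5
read '0': p5 → p5
read '0': p5 → p5
read '1': p5 → p5
read '1': p5 → p5
read '0': p5 → p5
read '0': p5 → p5
read '1': p5 → p5
read '0': p5 → p5
read '0': p5 → p5
read '1': p5 → p5
read '0': p5 → p5
read '1': p5 → p5
read '1': p5 → p5
read '0': p5 → p5
read '1': p5 → p5
read '1': p5 → p5
End state p5 is accepting.

Yes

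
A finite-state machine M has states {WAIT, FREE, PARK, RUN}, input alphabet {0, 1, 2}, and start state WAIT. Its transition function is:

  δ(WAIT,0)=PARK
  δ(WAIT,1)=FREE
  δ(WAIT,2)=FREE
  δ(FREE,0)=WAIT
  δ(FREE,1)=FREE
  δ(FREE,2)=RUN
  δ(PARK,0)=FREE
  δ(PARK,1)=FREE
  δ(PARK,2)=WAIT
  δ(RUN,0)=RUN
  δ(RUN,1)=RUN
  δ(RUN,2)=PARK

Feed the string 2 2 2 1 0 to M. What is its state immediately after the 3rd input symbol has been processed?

start at WAIT
read '2': WAIT → FREE
read '2': FREE → RUN
read '2': RUN → PARK
After 3 symbols: PARK.

PARK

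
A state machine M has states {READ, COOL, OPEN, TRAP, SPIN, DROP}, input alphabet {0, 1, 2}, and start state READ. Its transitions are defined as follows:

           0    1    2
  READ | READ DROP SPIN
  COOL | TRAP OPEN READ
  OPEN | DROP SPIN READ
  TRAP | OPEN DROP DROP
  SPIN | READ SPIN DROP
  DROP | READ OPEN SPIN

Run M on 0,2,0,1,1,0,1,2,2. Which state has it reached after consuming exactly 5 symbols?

OPEN

READ → READ → SPIN → READ → DROP → OPEN
After 5 symbols: OPEN.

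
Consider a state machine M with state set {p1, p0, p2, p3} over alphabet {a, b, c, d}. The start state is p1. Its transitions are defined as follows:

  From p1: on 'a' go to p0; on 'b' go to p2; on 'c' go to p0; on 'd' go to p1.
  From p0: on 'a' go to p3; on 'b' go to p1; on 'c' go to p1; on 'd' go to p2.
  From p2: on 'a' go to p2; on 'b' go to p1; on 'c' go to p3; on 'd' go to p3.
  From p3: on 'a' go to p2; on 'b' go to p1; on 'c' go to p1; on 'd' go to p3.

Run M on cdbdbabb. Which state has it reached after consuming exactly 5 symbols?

p2

start at p1
read 'c': p1 → p0
read 'd': p0 → p2
read 'b': p2 → p1
read 'd': p1 → p1
read 'b': p1 → p2
After 5 symbols: p2.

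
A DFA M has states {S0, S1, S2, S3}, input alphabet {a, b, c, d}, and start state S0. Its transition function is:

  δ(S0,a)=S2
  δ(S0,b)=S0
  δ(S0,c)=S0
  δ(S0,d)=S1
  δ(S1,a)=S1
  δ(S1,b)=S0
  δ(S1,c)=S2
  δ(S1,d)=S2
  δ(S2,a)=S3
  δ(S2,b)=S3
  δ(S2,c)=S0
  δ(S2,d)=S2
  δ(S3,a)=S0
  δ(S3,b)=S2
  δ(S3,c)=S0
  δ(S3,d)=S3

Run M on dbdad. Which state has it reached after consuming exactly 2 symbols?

start at S0
read 'd': S0 → S1
read 'b': S1 → S0
After 2 symbols: S0.

S0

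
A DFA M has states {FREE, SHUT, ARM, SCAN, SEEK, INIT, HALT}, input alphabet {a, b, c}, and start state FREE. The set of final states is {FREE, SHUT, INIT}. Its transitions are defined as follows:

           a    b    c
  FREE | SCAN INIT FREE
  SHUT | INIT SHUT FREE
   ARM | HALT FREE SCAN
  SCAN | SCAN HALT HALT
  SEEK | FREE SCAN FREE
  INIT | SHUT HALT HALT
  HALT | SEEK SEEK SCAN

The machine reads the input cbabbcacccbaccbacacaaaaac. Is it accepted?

FREE → FREE → INIT → SHUT → SHUT → SHUT → FREE → SCAN → HALT → SCAN → HALT → SEEK → FREE → FREE → FREE → INIT → SHUT → FREE → SCAN → HALT → SEEK → FREE → SCAN → SCAN → SCAN → HALT
End state HALT is not accepting.

No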